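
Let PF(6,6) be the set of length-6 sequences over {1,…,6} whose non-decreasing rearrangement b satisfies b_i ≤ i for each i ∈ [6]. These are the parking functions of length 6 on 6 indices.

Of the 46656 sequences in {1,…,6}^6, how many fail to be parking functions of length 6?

Count = 1·7^5 = 1·16807 = 16807
Example (1,4,6,6,5,6) → sorted (1,4,5,6,6,6): b_2=4>2, not a PF.
So 46656 − 16807 = 29849 fail.

29849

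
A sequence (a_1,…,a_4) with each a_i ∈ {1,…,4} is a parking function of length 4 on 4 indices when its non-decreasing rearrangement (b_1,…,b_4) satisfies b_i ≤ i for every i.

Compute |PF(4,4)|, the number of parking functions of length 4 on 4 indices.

125

#PF = 1·5^3 = 1·125 = 125 (Pollak)
E.g. (1,4,3,2) → sorted (1,2,3,4): b_i ≤ i ∀i, a PF.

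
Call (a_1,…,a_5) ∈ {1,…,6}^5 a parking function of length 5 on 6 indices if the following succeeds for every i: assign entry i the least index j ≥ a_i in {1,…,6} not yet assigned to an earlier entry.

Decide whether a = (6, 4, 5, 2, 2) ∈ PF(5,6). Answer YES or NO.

YES

Sorted: b = (2, 2, 4, 5, 6).
  b_1=2 ≤ 2
  b_2=2 ≤ 3
  b_3=4 ≤ 4
  b_4=5 ≤ 5
  b_5=6 ≤ 6
All bounds hold ⇒ YES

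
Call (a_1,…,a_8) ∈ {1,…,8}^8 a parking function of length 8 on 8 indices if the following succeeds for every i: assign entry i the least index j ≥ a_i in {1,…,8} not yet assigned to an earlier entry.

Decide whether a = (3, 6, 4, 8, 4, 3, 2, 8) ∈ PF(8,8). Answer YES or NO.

NO

Order a: b = (2, 3, 3, 4, 4, 6, 8, 8).
  b_1=2 > 1
  fails at i=1 ⇒ NO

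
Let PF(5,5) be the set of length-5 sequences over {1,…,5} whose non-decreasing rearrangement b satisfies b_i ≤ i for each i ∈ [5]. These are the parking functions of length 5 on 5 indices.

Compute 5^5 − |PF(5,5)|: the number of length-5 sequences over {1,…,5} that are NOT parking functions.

1829

|PF(5,5)| = 1·6^4 = 1 · 1296 = 1296 [KW]
One tuple (4,4,4,3,5) → sorted (3,4,4,4,5): b_1=3>1, not a PF.
5^5 − 1296 = 3125 − 1296 = 1829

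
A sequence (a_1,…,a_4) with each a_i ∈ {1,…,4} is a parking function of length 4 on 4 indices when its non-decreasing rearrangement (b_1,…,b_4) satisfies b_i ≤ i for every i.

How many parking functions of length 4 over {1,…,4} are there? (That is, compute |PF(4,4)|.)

Count = 1·5^3 = 1 · 125 = 125
E.g. (1,1,4,2) → sorted (1,1,2,4): b_i ≤ i ∀i, a PF.

125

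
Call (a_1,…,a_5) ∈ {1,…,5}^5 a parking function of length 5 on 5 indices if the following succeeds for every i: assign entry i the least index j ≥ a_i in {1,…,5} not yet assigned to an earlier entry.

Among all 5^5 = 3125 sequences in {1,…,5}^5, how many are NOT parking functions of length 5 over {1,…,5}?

1829

|PF| = (5+1−5)·(5+1)^{5−1} = 1·1296 = 1296 (Pollak)
Check (2,5,2,4,3) → sorted (2,2,3,4,5): b_1=2>1, not a PF.
5^5 − 1296 = 3125 − 1296 = 1829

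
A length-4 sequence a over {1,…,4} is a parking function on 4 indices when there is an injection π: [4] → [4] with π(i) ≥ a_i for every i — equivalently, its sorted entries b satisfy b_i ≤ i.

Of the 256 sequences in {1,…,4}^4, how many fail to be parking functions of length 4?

|PF(4,4)| = (4+1−4)·(4+1)^{4−1} = 1×125 = 125 (Konheim–Weiss)
One tuple (4,4,4,1) → sorted (1,4,4,4): b_2=4>2, not a PF.
4^4 − 125 = 256 − 125 = 131

131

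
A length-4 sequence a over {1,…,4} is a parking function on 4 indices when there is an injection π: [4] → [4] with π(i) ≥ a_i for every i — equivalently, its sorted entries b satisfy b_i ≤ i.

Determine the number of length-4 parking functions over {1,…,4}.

125

#PF = 1·5^3 = 1·125 = 125 (Konheim–Weiss)
One tuple (3,1,1,3) → sorted (1,1,3,3): b_i ≤ i ∀i, a PF.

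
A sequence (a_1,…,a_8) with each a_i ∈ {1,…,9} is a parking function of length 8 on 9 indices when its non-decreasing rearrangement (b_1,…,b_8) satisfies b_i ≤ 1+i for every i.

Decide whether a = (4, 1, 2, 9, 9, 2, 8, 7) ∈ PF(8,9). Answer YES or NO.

Sorted: b = (1, 2, 2, 4, 7, 8, 9, 9).
  b_1=1 ≤ 2
  b_2=2 ≤ 3
  b_3=2 ≤ 4
  b_4=4 ≤ 5
  b_5=7 > 6
  fails at i=5 ⇒ NO

NO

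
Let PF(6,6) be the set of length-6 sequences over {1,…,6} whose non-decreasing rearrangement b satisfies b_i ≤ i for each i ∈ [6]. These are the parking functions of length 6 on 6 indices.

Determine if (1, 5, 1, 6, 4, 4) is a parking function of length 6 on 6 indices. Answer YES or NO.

NO

Order a: b = (1, 1, 4, 4, 5, 6).
  b_1=1 ≤ 1
  b_2=1 ≤ 2
  b_3=4 > 3
  fails at i=3 ⇒ NO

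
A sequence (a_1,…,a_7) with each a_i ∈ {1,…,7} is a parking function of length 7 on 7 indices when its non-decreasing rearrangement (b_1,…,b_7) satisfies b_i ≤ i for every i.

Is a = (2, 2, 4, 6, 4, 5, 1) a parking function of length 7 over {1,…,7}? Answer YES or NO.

Order a: b = (1, 2, 2, 4, 4, 5, 6).
  b_1=1 ≤ 1
  b_2=2 ≤ 2
  b_3=2 ≤ 3
  b_4=4 ≤ 4
  b_5=4 ≤ 5
  b_6=5 ≤ 6
  b_7=6 ≤ 7
All bounds hold ⇒ YES

YES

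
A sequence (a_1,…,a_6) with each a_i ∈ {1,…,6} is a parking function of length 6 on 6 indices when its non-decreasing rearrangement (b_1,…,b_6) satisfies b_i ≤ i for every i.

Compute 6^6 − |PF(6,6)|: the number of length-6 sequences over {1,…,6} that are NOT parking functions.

Count = (7−6)·7^(6−1) = 1×16807 = 16807 (Pollak)
Check (3,4,6,3,6,6) → sorted (3,3,4,6,6,6): b_1=3>1, not a PF.
6^6 − 16807 = 46656 − 16807 = 29849

29849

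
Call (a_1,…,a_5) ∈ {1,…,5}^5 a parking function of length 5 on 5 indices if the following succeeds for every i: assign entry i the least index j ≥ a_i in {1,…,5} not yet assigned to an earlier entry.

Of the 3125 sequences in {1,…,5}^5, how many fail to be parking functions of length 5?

Count = (5+1−5)·(5+1)^{5−1} = 1×1296 = 1296 [KW]
Example (4,5,1,4,4) → sorted (1,4,4,4,5): b_2=4>2, not a PF.
5^5 − 1296 = 3125 − 1296 = 1829

1829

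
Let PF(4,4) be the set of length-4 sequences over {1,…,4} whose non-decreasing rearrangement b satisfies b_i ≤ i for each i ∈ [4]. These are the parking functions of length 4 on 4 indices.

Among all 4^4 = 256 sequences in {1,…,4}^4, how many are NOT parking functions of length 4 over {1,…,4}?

#PF = (4+1−4)·(4+1)^{4−1} = 1×125 = 125 [KW]
One tuple (4,2,4,2) → sorted (2,2,4,4): b_1=2>1, not a PF.
So 256 − 125 = 131 fail.

131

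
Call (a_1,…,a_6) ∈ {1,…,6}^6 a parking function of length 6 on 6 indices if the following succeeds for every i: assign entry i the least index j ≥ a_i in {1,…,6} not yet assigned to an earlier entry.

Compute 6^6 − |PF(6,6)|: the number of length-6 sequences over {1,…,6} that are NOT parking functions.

|PF| = (6−6+1)·(6+1)^(6−1) = 1 · 16807 = 16807 (Pollak)
Example (1,6,1,6,5,6) → sorted (1,1,5,6,6,6): b_3=5>3, not a PF.
Total 46656; non-PF = 46656−16807 = 29849

29849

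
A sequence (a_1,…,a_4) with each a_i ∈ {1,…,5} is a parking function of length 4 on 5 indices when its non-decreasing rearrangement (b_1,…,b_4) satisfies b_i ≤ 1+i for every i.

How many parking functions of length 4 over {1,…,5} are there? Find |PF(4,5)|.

432

|PF(4,5)| = 2·6^3 = 2·216 = 432
One tuple (2,5,4,1) → sorted (1,2,4,5): b_i ≤ 1+i ∀i, a PF.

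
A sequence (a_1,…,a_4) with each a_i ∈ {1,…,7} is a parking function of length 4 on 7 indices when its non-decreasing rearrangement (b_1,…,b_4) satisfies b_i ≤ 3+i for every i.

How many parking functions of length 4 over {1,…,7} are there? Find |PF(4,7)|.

2048

|PF(4,7)| = 4·8^3 = 4·512 = 2048 (Pollak)
One tuple (5,3,5,3) → sorted (3,3,5,5): b_i ≤ 3+i ∀i, a PF.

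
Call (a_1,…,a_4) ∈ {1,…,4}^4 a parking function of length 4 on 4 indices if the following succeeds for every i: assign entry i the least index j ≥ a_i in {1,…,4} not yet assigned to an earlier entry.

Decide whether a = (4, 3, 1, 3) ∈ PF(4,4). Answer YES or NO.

Sorted: b = (1, 3, 3, 4).
  b_1=1 ≤ 1
  b_2=3 > 2
  fails at i=2 ⇒ NO

NO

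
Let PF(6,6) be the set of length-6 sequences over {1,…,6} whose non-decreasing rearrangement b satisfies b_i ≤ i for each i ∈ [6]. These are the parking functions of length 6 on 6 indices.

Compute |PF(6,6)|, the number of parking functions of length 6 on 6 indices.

|PF(6,6)| = (7−6)·7^(6−1) = 1·16807 = 16807 [KW]
One tuple (6,5,1,1,4,3) → sorted (1,1,3,4,5,6): b_i ≤ i ∀i, a PF.

16807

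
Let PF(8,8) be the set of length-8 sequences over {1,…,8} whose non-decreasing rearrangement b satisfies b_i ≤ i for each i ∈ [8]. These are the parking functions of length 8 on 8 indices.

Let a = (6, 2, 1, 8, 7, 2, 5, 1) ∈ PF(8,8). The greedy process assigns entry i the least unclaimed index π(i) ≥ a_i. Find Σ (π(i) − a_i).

Σπ = 8·9/2 = 36 (π permutes [8]); Σa = 6+2+1+8+7+2+5+1 = 32; disp = 36−32 = 4.

4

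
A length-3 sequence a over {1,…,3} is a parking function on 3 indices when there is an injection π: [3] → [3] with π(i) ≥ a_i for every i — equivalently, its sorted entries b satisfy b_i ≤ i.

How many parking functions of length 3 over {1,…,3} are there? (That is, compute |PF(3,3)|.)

|PF| = 1·4^2 = 1×16 = 16
Check (1,2,1) → sorted (1,1,2): b_i ≤ i ∀i, a PF.

16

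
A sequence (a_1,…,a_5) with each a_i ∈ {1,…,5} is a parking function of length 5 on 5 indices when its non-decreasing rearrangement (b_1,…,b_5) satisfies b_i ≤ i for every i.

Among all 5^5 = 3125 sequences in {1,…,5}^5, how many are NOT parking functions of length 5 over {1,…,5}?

Count = (6−5)·6^(5−1) = 1×1296 = 1296 [KW]
One tuple (3,5,3,3,5) → sorted (3,3,3,5,5): b_1=3>1, not a PF.
Total 3125; non-PF = 3125−1296 = 1829

1829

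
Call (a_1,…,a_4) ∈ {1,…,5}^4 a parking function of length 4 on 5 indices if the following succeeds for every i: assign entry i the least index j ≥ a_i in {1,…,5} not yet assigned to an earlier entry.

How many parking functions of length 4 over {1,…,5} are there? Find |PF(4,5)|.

432

|PF(4,5)| = 2·6^3 = 2 · 216 = 432 (Konheim–Weiss)
One tuple (5,1,3,1) → sorted (1,1,3,5): b_i ≤ 1+i ∀i, a PF.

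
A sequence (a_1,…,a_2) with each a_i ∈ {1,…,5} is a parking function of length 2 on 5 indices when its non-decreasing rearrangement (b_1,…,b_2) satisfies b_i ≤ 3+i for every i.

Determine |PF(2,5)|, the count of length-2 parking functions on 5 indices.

24

Count = (5+1−2)·(5+1)^{2−1} = 4·6 = 24 (Pollak)
One tuple (3,5) → sorted (3,5): b_i ≤ 3+i ∀i, a PF.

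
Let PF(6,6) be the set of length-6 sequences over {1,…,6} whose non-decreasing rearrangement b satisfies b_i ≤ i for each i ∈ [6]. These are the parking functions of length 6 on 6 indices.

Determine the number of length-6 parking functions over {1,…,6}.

#PF = (7−6)·7^(6−1) = 1×16807 = 16807 (Pollak)
E.g. (2,1,2,3,1,4) → sorted (1,1,2,2,3,4): b_i ≤ i ∀i, a PF.

16807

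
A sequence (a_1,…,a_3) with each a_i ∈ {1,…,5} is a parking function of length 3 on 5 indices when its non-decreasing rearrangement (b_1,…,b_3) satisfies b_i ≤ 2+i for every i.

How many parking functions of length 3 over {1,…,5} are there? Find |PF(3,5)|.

|PF| = (5+1−3)·(5+1)^{3−1} = 3 · 36 = 108
E.g. (2,2,3) → sorted (2,2,3): b_i ≤ 2+i ∀i, a PF.

108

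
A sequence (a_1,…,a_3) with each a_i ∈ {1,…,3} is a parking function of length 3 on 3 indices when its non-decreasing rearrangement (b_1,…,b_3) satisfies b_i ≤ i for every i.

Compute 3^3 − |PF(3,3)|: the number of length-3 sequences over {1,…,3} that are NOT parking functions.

11

#PF = (4−3)·4^(3−1) = 1·16 = 16
Check (3,3,3) → sorted (3,3,3): b_1=3>1, not a PF.
Total 27; non-PF = 27−16 = 11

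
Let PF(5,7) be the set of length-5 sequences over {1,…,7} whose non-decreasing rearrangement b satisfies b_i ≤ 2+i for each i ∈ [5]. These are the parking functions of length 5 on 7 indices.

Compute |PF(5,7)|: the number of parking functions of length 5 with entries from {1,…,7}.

12288

Count = 3·8^4 = 3×4096 = 12288
One tuple (1,1,3,1,1) → sorted (1,1,1,1,3): b_i ≤ 2+i ∀i, a PF.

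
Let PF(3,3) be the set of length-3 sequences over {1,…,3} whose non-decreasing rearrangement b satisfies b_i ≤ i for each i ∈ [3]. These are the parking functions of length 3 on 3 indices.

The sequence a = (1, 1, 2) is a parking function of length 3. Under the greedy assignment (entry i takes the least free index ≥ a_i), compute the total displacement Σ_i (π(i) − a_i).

Σπ = 3·4/2 = 6 (π permutes [3]); Σa = 1+1+2 = 4; disp = 6−4 = 2.

2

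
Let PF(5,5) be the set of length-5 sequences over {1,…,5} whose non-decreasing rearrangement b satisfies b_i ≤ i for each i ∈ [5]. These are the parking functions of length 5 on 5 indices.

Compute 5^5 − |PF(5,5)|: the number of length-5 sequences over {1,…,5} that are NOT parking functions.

1829

#PF = (5−5+1)·(5+1)^(5−1) = 1·1296 = 1296 (Pollak)
One tuple (1,4,5,5,2) → sorted (1,2,4,5,5): b_3=4>3, not a PF.
So 3125 − 1296 = 1829 fail.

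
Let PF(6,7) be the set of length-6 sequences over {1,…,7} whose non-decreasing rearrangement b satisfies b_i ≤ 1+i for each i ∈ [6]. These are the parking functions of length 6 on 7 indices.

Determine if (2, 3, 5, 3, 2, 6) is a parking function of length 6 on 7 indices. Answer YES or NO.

Rearranged: b = (2, 2, 3, 3, 5, 6).
  b_1=2 ≤ 2
  b_2=2 ≤ 3
  b_3=3 ≤ 4
  b_4=3 ≤ 5
  b_5=5 ≤ 6
  b_6=6 ≤ 7
All bounds hold ⇒ YES

YES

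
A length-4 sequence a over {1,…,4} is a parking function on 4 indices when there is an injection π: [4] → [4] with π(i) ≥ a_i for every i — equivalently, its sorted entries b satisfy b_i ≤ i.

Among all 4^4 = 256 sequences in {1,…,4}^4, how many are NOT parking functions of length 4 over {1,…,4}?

131

|PF| = (5−4)·5^(4−1) = 1·125 = 125 [KW]
One tuple (3,4,2,4) → sorted (2,3,4,4): b_1=2>1, not a PF.
So 256 − 125 = 131 fail.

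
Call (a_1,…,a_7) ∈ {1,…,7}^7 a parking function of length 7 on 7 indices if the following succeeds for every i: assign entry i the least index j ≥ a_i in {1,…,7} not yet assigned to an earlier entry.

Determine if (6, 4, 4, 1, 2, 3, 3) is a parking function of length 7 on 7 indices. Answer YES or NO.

YES

Rearranged: b = (1, 2, 3, 3, 4, 4, 6).
  b_1=1 ≤ 1
  b_2=2 ≤ 2
  b_3=3 ≤ 3
  b_4=3 ≤ 4
  b_5=4 ≤ 5
  b_6=4 ≤ 6
  b_7=6 ≤ 7
All bounds hold ⇒ YES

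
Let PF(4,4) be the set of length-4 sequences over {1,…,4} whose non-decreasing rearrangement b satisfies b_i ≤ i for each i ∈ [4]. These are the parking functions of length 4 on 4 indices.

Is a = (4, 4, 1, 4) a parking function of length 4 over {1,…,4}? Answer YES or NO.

Sorted: b = (1, 4, 4, 4).
  b_1=1 ≤ 1
  b_2=4 > 2
  fails at i=2 ⇒ NO

NO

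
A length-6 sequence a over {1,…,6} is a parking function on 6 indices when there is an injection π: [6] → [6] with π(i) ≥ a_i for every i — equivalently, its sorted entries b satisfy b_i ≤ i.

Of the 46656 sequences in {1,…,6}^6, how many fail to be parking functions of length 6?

29849

|PF| = (6−6+1)·(6+1)^(6−1) = 1 · 16807 = 16807 [KW]
Example (6,3,5,1,6,6) → sorted (1,3,5,6,6,6): b_2=3>2, not a PF.
Total 46656; non-PF = 46656−16807 = 29849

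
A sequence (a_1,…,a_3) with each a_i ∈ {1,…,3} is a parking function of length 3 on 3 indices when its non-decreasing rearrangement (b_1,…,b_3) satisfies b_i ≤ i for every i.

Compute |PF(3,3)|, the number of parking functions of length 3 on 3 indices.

16

|PF(3,3)| = 1·4^2 = 1×16 = 16 (Konheim–Weiss)
Example (1,2,1) → sorted (1,1,2): b_i ≤ i ∀i, a PF.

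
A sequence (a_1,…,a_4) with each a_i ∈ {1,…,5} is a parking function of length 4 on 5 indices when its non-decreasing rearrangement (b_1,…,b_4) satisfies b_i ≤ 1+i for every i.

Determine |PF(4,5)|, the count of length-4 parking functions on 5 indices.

|PF(4,5)| = 2·6^3 = 2×216 = 432 (Konheim–Weiss)
One tuple (3,1,4,1) → sorted (1,1,3,4): b_i ≤ 1+i ∀i, a PF.

432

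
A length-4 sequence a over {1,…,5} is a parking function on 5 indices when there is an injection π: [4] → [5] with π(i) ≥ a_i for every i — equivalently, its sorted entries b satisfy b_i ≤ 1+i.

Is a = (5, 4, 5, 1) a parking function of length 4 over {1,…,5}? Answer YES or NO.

Sorted: b = (1, 4, 5, 5).
  b_1=1 ≤ 2
  b_2=4 > 3
  fails at i=2 ⇒ NO

NO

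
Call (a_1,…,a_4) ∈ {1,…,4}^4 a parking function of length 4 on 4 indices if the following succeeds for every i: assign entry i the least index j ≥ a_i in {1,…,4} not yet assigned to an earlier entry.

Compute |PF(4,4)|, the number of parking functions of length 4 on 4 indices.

125

|PF| = (5−4)·5^(4−1) = 1 · 125 = 125
Example (2,4,1,1) → sorted (1,1,2,4): b_i ≤ i ∀i, a PF.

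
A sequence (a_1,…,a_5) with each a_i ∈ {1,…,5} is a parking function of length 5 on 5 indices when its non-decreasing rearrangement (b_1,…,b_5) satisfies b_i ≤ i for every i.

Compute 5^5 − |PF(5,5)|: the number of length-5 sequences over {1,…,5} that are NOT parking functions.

#PF = (6−5)·6^(5−1) = 1 · 1296 = 1296 (Pollak)
Example (4,5,2,5,3) → sorted (2,3,4,5,5): b_1=2>1, not a PF.
So 3125 − 1296 = 1829 fail.

1829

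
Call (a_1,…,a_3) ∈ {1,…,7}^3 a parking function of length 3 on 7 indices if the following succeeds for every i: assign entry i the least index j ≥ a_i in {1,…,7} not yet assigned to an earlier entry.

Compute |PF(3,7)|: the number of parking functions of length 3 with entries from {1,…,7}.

|PF| = (7−3+1)·(7+1)^(3−1) = 5·64 = 320
Check (2,5,3) → sorted (2,3,5): b_i ≤ 4+i ∀i, a PF.

320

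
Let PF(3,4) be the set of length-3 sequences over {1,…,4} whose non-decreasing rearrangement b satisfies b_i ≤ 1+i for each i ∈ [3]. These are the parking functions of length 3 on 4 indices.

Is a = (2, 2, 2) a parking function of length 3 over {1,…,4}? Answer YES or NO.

Rearranged: b = (2, 2, 2).
  b_1=2 ≤ 2
  b_2=2 ≤ 3
  b_3=2 ≤ 4
All bounds hold ⇒ YES

YES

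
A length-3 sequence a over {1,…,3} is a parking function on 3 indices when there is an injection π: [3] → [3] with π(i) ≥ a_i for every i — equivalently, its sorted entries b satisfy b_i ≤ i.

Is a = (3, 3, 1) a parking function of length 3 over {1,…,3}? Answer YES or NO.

NO

Sorted: b = (1, 3, 3).
  b_1=1 ≤ 1
  b_2=3 > 2
  fails at i=2 ⇒ NO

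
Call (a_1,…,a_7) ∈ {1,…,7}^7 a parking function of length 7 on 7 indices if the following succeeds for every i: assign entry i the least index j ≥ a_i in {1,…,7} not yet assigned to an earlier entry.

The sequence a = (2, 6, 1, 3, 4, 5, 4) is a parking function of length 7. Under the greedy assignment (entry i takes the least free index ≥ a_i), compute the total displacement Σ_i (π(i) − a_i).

3

Σπ = 28 ({1..7} each once); Σa = 2+6+1+3+4+5+4 = 25; disp = 28−25 = 3.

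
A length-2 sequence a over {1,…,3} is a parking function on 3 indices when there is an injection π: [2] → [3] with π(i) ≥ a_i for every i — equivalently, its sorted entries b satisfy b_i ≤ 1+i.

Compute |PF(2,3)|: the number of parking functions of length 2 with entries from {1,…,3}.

8

Count = 2·4^1 = 2·4 = 8 (Pollak)
One tuple (1,2) → sorted (1,2): b_i ≤ 1+i ∀i, a PF.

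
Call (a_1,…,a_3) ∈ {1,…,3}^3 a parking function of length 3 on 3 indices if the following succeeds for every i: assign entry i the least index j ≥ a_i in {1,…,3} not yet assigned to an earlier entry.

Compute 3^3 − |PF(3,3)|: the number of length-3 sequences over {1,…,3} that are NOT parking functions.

11

#PF = 1·4^2 = 1 · 16 = 16
One tuple (3,3,3) → sorted (3,3,3): b_1=3>1, not a PF.
So 27 − 16 = 11 fail.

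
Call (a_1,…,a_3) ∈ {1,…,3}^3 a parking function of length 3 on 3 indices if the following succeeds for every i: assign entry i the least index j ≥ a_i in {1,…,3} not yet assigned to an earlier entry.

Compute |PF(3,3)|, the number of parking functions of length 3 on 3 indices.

16

|PF(3,3)| = (3−3+1)·(3+1)^(3−1) = 1 · 16 = 16 (Konheim–Weiss)
Check (2,1,2) → sorted (1,2,2): b_i ≤ i ∀i, a PF.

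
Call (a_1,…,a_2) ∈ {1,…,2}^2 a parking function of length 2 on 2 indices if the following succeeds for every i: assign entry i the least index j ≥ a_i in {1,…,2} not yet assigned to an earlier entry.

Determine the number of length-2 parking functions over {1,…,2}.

3

|PF(2,2)| = (3−2)·3^(2−1) = 1·3 = 3 (Konheim–Weiss)
Check (2,1) → sorted (1,2): b_i ≤ i ∀i, a PF.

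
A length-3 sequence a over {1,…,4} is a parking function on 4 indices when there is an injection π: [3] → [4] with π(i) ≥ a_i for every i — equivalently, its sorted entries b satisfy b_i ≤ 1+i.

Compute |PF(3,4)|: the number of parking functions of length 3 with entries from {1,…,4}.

#PF = (4+1−3)·(4+1)^{3−1} = 2×25 = 50 (Pollak)
Example (2,2,1) → sorted (1,2,2): b_i ≤ 1+i ∀i, a PF.

50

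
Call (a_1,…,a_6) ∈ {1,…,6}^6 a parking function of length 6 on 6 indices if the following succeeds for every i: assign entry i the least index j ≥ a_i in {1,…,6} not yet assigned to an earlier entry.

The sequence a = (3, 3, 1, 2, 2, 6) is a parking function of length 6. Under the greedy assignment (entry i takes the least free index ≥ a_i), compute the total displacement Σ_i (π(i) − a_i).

Σπ = 6·7/2 = 21 (π permutes [6]); Σa = 3+3+1+2+2+6 = 17; disp = 21−17 = 4.

4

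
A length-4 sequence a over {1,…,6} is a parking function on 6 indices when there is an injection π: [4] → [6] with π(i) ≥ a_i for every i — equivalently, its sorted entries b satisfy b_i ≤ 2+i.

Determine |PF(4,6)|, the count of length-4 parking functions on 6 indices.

Count = 3·7^3 = 3·343 = 1029
E.g. (4,5,4,1) → sorted (1,4,4,5): b_i ≤ 2+i ∀i, a PF.

1029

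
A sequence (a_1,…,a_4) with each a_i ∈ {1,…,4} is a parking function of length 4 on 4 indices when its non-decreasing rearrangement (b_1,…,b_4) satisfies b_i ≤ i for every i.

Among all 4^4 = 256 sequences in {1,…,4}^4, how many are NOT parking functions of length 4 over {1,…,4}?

131

#PF = (4−4+1)·(4+1)^(4−1) = 1 · 125 = 125
Example (3,4,2,3) → sorted (2,3,3,4): b_1=2>1, not a PF.
Total 256; non-PF = 256−125 = 131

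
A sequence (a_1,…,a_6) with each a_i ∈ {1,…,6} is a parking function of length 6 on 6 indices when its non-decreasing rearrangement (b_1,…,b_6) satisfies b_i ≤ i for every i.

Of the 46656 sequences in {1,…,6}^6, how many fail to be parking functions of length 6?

29849

#PF = (6−6+1)·(6+1)^(6−1) = 1·16807 = 16807 [KW]
One tuple (4,6,5,3,6,6) → sorted (3,4,5,6,6,6): b_1=3>1, not a PF.
So 46656 − 16807 = 29849 fail.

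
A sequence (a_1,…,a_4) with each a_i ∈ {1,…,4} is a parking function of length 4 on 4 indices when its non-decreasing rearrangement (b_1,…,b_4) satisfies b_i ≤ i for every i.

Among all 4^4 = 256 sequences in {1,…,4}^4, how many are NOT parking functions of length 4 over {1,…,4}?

|PF(4,4)| = (5−4)·5^(4−1) = 1×125 = 125 (Konheim–Weiss)
Check (3,4,4,2) → sorted (2,3,4,4): b_1=2>1, not a PF.
Total 256; non-PF = 256−125 = 131

131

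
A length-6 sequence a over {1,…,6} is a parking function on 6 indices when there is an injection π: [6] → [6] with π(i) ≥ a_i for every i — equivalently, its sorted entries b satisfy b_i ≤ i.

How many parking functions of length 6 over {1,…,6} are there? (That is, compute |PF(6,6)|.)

16807

|PF(6,6)| = 1·7^5 = 1×16807 = 16807 (Konheim–Weiss)
Check (6,1,1,3,4,2) → sorted (1,1,2,3,4,6): b_i ≤ i ∀i, a PF.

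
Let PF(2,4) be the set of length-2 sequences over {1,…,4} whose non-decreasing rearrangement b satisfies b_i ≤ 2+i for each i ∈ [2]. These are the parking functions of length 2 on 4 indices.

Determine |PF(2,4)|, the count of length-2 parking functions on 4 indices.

Count = (4−2+1)·(4+1)^(2−1) = 3×5 = 15 [KW]
One tuple (1,1) → sorted (1,1): b_i ≤ 2+i ∀i, a PF.

15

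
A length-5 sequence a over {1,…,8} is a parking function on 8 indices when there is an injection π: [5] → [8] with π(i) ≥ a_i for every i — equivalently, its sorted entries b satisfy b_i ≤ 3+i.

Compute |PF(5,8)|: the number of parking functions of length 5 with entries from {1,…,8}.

|PF| = (9−5)·9^(5−1) = 4·6561 = 26244 (Konheim–Weiss)
One tuple (3,2,6,1,3) → sorted (1,2,3,3,6): b_i ≤ 3+i ∀i, a PF.

26244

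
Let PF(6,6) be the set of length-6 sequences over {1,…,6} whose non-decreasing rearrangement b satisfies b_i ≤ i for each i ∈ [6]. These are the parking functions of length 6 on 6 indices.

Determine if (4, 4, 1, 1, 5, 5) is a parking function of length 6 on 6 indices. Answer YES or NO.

Order a: b = (1, 1, 4, 4, 5, 5).
  b_1=1 ≤ 1
  b_2=1 ≤ 2
  b_3=4 > 3
  fails at i=3 ⇒ NO

NO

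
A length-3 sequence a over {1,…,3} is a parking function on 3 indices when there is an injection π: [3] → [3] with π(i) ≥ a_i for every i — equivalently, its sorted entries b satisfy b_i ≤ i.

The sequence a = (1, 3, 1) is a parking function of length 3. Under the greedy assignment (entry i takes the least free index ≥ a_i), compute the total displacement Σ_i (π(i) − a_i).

1

Σπ = 3·4/2 = 6 (π permutes [3]); Σa = 1+3+1 = 5; disp = 6−5 = 1.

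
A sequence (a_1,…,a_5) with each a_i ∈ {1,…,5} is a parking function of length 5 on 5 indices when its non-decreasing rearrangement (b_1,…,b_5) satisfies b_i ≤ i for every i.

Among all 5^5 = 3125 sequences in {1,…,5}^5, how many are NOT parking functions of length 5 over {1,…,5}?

Count = (6−5)·6^(5−1) = 1·1296 = 1296
Example (5,3,3,3,5) → sorted (3,3,3,5,5): b_1=3>1, not a PF.
So 3125 − 1296 = 1829 fail.

1829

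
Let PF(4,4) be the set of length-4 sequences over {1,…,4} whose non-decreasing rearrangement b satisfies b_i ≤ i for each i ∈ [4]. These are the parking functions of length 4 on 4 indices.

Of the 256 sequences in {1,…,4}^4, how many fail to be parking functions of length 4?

Count = (5−4)·5^(4−1) = 1 · 125 = 125 (Konheim–Weiss)
Example (3,3,3,3) → sorted (3,3,3,3): b_1=3>1, not a PF.
4^4 − 125 = 256 − 125 = 131

131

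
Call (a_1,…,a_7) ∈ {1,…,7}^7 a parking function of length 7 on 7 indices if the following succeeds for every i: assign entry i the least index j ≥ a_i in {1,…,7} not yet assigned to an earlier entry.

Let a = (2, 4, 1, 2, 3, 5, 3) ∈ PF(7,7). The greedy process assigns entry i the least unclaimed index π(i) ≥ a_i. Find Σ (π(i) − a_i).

Σπ = 7·8/2 = 28 (π permutes [7]); Σa = 2+4+1+2+3+5+3 = 20; disp = 28−20 = 8.

8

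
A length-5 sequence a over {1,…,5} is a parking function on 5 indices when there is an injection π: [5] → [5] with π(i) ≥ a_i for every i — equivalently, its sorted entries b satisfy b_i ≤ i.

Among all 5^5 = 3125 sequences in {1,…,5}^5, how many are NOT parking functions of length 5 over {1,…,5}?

1829

Count = (6−5)·6^(5−1) = 1 · 1296 = 1296 (Konheim–Weiss)
E.g. (4,4,5,5,5) → sorted (4,4,5,5,5): b_1=4>1, not a PF.
So 3125 − 1296 = 1829 fail.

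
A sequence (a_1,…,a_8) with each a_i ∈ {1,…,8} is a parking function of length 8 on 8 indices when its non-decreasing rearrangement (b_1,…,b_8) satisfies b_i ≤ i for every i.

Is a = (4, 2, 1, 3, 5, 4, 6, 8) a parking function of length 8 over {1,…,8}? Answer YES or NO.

YES

Sorted: b = (1, 2, 3, 4, 4, 5, 6, 8).
  b_1=1 ≤ 1
  b_2=2 ≤ 2
  b_3=3 ≤ 3
  b_4=4 ≤ 4
  b_5=4 ≤ 5
  b_6=5 ≤ 6
  b_7=6 ≤ 7
  b_8=8 ≤ 8
All bounds hold ⇒ YES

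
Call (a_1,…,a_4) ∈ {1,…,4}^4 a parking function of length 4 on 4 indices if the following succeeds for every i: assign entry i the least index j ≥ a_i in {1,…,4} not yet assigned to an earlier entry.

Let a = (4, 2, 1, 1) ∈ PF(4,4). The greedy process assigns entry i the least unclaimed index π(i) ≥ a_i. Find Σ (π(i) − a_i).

2

Σπ(i) = 1+…+4 = 10; Σa = 4+2+1+1 = 8; disp = 10−8 = 2.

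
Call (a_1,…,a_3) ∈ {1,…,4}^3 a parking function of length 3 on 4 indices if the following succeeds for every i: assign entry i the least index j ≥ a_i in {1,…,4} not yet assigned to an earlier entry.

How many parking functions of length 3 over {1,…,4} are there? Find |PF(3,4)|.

50

Count = 2·5^2 = 2×25 = 50 [KW]
One tuple (4,1,3) → sorted (1,3,4): b_i ≤ 1+i ∀i, a PF.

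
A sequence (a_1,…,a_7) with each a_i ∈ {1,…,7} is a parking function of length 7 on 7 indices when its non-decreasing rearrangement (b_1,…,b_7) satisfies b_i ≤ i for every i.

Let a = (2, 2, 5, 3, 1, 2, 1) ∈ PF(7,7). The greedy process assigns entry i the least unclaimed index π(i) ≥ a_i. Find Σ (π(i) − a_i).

12

Σπ = 28 ({1..7} each once); Σa = 2+2+5+3+1+2+1 = 16; disp = 28−16 = 12.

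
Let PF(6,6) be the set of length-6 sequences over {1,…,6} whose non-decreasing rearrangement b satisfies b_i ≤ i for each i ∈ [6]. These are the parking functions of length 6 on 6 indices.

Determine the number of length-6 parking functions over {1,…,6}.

16807

|PF| = 1·7^5 = 1 · 16807 = 16807
One tuple (4,1,3,3,6,2) → sorted (1,2,3,3,4,6): b_i ≤ i ∀i, a PF.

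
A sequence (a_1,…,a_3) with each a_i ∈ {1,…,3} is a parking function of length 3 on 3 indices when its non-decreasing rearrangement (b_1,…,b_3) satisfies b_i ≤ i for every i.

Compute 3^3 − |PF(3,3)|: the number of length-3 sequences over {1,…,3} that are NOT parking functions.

#PF = (3+1−3)·(3+1)^{3−1} = 1 · 16 = 16
E.g. (3,1,3) → sorted (1,3,3): b_2=3>2, not a PF.
Total 27; non-PF = 27−16 = 11

11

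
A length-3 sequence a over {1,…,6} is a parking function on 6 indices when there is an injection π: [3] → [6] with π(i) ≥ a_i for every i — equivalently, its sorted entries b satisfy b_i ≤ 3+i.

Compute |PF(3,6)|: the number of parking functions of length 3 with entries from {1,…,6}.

Count = (6+1−3)·(6+1)^{3−1} = 4·49 = 196
Example (2,3,6) → sorted (2,3,6): b_i ≤ 3+i ∀i, a PF.

196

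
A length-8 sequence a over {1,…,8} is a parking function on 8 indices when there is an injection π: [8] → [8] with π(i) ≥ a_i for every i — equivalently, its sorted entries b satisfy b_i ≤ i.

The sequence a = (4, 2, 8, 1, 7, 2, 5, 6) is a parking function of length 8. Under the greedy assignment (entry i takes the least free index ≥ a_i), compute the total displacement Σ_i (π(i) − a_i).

Σπ = 8·9/2 = 36 (π permutes [8]); Σa = 4+2+8+1+7+2+5+6 = 35; disp = 36−35 = 1.

1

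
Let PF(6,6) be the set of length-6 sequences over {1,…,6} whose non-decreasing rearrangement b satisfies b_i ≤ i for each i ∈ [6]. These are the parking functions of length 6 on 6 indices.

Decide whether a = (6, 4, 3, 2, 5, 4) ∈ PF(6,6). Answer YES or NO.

NO

Sorted: b = (2, 3, 4, 4, 5, 6).
  b_1=2 > 1
  fails at i=1 ⇒ NO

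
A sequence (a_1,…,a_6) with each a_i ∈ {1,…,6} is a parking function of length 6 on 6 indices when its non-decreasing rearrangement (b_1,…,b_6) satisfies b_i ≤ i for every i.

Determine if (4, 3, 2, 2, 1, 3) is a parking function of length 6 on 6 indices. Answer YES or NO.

Rearranged: b = (1, 2, 2, 3, 3, 4).
  b_1=1 ≤ 1
  b_2=2 ≤ 2
  b_3=2 ≤ 3
  b_4=3 ≤ 4
  b_5=3 ≤ 5
  b_6=4 ≤ 6
All bounds hold ⇒ YES

YES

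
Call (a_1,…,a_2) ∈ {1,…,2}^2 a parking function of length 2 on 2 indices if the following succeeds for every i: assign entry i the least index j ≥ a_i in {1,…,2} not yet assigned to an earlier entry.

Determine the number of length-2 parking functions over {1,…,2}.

3

|PF| = (2+1−2)·(2+1)^{2−1} = 1 · 3 = 3 (Pollak)
One tuple (2,1) → sorted (1,2): b_i ≤ i ∀i, a PF.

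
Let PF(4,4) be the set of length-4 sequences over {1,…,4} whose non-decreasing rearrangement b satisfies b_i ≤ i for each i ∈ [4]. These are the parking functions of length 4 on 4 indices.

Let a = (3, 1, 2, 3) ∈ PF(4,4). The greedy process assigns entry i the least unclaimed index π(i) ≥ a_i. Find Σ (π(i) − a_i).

1

Σπ = 10 ({1..4} each once); Σa = 3+1+2+3 = 9; disp = 10−9 = 1.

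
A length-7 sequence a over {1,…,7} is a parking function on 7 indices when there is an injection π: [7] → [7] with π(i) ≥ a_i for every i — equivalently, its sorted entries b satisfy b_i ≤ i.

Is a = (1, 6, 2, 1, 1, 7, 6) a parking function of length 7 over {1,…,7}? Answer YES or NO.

Order a: b = (1, 1, 1, 2, 6, 6, 7).
  b_1=1 ≤ 1
  b_2=1 ≤ 2
  b_3=1 ≤ 3
  b_4=2 ≤ 4
  b_5=6 > 5
  fails at i=5 ⇒ NO

NO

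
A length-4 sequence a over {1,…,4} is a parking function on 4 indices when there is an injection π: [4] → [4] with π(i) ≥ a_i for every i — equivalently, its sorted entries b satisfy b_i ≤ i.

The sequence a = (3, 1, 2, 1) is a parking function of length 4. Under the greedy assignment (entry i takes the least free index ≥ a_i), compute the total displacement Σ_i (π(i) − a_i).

Σπ(i) = 1+…+4 = 10; Σa = 3+1+2+1 = 7; disp = 10−7 = 3.

3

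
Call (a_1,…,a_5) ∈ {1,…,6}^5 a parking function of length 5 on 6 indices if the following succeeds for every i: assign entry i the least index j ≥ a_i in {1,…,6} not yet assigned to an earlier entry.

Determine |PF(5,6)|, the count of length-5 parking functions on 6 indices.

4802

|PF| = 2·7^4 = 2·2401 = 4802 (Pollak)
E.g. (3,2,2,2,4) → sorted (2,2,2,3,4): b_i ≤ 1+i ∀i, a PF.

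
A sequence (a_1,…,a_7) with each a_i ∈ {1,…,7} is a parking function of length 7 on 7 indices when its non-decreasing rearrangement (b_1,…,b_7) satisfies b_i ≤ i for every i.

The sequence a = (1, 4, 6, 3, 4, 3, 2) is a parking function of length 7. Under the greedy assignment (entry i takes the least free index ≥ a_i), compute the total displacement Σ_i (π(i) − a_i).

5

Σπ = 28 ({1..7} each once); Σa = 1+4+6+3+4+3+2 = 23; disp = 28−23 = 5.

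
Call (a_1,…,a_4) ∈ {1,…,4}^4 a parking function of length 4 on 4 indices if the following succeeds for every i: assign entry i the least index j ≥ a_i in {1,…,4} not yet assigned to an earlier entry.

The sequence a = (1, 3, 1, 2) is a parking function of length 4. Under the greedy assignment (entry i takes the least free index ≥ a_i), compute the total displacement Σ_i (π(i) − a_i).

3

Σπ = 4·5/2 = 10 (π permutes [4]); Σa = 1+3+1+2 = 7; disp = 10−7 = 3.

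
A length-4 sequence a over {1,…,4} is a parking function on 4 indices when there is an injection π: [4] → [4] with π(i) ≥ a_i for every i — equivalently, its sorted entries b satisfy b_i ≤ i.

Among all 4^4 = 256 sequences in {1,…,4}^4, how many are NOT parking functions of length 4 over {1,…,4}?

131

Count = (4+1−4)·(4+1)^{4−1} = 1·125 = 125
E.g. (4,4,3,3) → sorted (3,3,4,4): b_1=3>1, not a PF.
So 256 − 125 = 131 fail.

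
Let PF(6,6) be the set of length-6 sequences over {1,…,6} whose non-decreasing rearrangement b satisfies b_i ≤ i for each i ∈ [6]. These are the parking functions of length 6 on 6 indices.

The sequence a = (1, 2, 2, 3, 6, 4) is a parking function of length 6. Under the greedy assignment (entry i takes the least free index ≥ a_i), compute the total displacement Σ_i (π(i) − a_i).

3

Σπ(i) = 1+…+6 = 21; Σa = 1+2+2+3+6+4 = 18; disp = 21−18 = 3.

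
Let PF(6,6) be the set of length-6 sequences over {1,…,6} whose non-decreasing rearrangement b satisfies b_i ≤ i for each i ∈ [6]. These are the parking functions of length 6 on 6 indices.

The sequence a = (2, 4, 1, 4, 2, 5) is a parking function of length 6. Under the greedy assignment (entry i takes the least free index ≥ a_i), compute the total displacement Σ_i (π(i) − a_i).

3

Σπ = 6·7/2 = 21 (π permutes [6]); Σa = 2+4+1+4+2+5 = 18; disp = 21−18 = 3.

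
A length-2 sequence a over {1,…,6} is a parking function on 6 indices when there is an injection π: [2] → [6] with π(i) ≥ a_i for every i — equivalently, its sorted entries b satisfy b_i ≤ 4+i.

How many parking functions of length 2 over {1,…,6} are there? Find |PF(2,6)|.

#PF = (7−2)·7^(2−1) = 5×7 = 35 (Pollak)
One tuple (1,2) → sorted (1,2): b_i ≤ 4+i ∀i, a PF.

35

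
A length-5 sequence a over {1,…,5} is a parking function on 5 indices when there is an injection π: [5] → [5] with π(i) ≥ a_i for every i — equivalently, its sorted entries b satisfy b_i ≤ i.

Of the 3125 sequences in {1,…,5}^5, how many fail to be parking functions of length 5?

|PF(5,5)| = 1·6^4 = 1 · 1296 = 1296 (Konheim–Weiss)
E.g. (2,5,4,3,3) → sorted (2,3,3,4,5): b_1=2>1, not a PF.
So 3125 − 1296 = 1829 fail.

1829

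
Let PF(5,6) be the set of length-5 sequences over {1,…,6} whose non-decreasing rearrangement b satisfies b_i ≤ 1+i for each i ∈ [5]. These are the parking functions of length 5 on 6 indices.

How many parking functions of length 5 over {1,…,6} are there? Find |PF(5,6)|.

4802

|PF(5,6)| = (7−5)·7^(5−1) = 2×2401 = 4802
Example (5,1,1,2,5) → sorted (1,1,2,5,5): b_i ≤ 1+i ∀i, a PF.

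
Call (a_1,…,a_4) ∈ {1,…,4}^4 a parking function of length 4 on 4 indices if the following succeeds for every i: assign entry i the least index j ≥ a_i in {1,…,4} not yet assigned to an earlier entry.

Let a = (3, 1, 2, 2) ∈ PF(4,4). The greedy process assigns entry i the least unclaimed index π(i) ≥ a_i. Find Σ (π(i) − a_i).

Σπ = 4·5/2 = 10 (π permutes [4]); Σa = 3+1+2+2 = 8; disp = 10−8 = 2.

2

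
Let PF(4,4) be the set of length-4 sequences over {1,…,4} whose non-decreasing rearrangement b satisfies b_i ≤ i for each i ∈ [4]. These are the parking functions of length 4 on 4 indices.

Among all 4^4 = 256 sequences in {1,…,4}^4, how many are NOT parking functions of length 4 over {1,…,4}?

131

#PF = 1·5^3 = 1×125 = 125
Check (2,3,3,2) → sorted (2,2,3,3): b_1=2>1, not a PF.
Total 256; non-PF = 256−125 = 131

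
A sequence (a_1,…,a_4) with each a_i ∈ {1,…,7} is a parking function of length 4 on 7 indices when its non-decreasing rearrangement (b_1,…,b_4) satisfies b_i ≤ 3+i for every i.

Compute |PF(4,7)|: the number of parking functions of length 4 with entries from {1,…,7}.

#PF = (8−4)·8^(4−1) = 4·512 = 2048 (Konheim–Weiss)
Example (5,5,1,2) → sorted (1,2,5,5): b_i ≤ 3+i ∀i, a PF.

2048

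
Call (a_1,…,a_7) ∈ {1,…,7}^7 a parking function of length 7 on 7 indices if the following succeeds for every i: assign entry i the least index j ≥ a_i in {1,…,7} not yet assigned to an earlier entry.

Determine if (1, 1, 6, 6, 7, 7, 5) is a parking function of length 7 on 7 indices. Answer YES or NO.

Sorted: b = (1, 1, 5, 6, 6, 7, 7).
  b_1=1 ≤ 1
  b_2=1 ≤ 2
  b_3=5 > 3
  fails at i=3 ⇒ NO

NO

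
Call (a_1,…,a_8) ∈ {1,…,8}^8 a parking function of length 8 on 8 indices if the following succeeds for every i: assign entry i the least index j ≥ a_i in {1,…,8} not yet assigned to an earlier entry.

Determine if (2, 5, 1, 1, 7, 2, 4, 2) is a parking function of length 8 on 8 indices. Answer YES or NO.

Rearranged: b = (1, 1, 2, 2, 2, 4, 5, 7).
  b_1=1 ≤ 1
  b_2=1 ≤ 2
  b_3=2 ≤ 3
  b_4=2 ≤ 4
  b_5=2 ≤ 5
  b_6=4 ≤ 6
  b_7=5 ≤ 7
  b_8=7 ≤ 8
All bounds hold ⇒ YES

YES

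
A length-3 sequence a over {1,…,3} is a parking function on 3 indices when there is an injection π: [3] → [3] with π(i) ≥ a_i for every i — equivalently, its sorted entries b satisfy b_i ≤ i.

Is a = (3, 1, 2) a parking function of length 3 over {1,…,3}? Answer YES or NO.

Order a: b = (1, 2, 3).
  b_1=1 ≤ 1
  b_2=2 ≤ 2
  b_3=3 ≤ 3
All bounds hold ⇒ YES

YES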